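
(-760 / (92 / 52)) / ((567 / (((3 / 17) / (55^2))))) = -1976 / 44708895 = -0.00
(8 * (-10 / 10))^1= -8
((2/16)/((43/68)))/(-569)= -17/48934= -0.00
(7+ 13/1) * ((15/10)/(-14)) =-15/7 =-2.14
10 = 10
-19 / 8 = -2.38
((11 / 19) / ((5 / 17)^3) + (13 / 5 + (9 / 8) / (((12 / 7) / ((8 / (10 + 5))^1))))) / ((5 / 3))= 732591 / 47500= 15.42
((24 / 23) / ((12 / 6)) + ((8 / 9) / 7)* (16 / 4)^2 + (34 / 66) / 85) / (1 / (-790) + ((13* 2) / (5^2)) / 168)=322293140 / 620103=519.74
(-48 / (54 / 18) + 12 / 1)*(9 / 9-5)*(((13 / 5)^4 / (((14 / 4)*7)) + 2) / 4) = 473488 / 30625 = 15.46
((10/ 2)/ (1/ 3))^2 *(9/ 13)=2025/ 13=155.77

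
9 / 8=1.12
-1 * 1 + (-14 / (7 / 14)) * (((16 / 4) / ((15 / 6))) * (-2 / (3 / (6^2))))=5371 / 5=1074.20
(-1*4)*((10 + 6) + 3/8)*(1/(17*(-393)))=1/102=0.01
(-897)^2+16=804625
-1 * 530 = -530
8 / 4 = 2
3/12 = 1/4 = 0.25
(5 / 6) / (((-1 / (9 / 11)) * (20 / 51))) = -153 / 88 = -1.74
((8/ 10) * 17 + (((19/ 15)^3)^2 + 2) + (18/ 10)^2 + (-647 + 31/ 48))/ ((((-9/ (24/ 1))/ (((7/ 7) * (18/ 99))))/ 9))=113611722779/ 41765625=2720.22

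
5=5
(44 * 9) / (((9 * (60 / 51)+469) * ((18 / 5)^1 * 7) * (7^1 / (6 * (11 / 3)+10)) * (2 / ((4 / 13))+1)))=23936 / 1198491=0.02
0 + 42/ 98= 3/ 7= 0.43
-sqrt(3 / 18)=-sqrt(6) / 6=-0.41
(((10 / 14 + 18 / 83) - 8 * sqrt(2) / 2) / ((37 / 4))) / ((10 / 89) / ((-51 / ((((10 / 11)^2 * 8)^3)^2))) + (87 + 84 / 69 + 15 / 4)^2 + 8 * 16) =260918765929205699519424 / 21777476792971697237843714059 - 1929159082655864691456 * sqrt(2) / 37482748352791217276839439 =-0.00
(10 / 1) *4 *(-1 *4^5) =-40960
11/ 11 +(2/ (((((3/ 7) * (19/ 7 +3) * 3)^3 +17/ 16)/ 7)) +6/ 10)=6119735144/ 3742480165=1.64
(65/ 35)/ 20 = 13/ 140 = 0.09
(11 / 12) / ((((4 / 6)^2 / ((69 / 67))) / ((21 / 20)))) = 47817 / 21440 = 2.23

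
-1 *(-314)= 314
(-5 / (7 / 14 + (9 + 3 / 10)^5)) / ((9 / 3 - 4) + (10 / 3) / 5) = 1500000 / 6956933693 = 0.00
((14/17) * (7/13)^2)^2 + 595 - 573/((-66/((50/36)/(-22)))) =42751119615937/71909971848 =594.51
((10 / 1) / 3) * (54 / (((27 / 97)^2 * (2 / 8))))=752720 / 81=9292.84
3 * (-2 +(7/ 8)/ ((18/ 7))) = -239/ 48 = -4.98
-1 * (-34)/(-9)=-34/9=-3.78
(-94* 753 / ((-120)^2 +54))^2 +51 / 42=2047024703 / 81245934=25.20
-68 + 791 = 723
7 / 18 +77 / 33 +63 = 1183 / 18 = 65.72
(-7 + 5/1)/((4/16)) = -8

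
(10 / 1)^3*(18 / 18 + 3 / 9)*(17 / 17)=4000 / 3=1333.33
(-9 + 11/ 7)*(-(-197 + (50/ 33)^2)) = -11025716/ 7623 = -1446.37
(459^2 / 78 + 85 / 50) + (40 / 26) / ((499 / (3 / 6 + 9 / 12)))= 87663447 / 32435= 2702.74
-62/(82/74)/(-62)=37/41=0.90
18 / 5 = 3.60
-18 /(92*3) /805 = -3 /37030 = -0.00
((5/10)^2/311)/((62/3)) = 3/77128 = 0.00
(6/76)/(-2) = -3/76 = -0.04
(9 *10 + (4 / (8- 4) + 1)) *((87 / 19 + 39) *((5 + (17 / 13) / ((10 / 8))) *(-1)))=-29937168 / 1235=-24240.62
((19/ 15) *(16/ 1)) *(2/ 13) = 608/ 195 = 3.12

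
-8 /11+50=542 /11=49.27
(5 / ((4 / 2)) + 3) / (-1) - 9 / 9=-13 / 2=-6.50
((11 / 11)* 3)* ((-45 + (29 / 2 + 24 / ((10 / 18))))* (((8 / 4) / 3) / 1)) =127 / 5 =25.40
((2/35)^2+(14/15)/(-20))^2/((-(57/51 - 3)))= 1729937/1728720000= 0.00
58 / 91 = 0.64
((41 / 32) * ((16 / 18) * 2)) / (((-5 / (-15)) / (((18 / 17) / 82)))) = 3 / 34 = 0.09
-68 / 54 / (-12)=0.10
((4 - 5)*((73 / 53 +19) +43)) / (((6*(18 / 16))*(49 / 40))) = -537440 / 70119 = -7.66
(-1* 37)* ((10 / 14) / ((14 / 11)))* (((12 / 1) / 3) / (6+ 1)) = -4070 / 343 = -11.87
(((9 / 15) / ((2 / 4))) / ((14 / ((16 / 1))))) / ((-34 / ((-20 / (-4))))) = -24 / 119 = -0.20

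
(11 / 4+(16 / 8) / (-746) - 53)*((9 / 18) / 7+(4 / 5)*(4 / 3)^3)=-39834209 / 402840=-98.88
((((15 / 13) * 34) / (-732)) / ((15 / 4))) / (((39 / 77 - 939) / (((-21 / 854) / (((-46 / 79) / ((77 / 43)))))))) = 0.00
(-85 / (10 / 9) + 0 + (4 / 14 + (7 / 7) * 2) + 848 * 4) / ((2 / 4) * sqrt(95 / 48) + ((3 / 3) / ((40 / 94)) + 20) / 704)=-438508287360 / 2055708011 + 575521689600 * sqrt(285) / 2055708011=4513.00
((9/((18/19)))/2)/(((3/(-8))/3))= -38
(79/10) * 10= 79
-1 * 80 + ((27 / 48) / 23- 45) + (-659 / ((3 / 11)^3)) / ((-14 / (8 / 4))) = 314091173 / 69552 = 4515.92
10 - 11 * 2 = -12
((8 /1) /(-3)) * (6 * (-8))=128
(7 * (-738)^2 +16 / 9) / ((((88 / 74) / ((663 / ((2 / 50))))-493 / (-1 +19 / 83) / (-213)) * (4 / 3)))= -7968302510958400 / 8364666639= -952614.47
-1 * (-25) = 25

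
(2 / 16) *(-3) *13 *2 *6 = -117 / 2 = -58.50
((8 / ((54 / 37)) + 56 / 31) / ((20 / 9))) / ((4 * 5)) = 0.16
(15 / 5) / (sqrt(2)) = 3 * sqrt(2) / 2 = 2.12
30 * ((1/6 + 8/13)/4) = 305/52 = 5.87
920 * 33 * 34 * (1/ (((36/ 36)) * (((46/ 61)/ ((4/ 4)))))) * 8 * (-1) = -10950720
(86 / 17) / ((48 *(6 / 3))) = 43 / 816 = 0.05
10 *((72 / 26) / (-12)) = -30 / 13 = -2.31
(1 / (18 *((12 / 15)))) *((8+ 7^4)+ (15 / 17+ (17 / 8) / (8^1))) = 167.37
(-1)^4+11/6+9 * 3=179/6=29.83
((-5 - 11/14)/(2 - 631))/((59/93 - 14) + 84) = 0.00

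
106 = 106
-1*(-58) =58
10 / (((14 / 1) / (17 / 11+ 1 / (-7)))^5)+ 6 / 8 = 136497130581057 / 181971685306796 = 0.75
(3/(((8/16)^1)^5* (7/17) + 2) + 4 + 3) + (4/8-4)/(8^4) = 25384453/2990080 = 8.49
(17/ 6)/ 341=17/ 2046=0.01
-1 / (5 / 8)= -8 / 5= -1.60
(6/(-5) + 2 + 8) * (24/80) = 66/25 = 2.64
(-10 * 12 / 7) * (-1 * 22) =2640 / 7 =377.14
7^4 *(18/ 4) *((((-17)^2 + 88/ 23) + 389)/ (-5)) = -169436169/ 115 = -1473357.99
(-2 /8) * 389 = -389 /4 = -97.25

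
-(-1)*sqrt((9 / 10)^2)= 9 / 10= 0.90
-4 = -4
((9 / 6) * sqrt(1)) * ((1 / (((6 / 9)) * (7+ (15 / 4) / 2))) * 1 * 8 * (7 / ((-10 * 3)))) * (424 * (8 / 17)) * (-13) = 7408128 / 6035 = 1227.53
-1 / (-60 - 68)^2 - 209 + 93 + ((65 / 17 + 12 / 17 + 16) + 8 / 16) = -26451985 / 278528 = -94.97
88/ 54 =1.63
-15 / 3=-5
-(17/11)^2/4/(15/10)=-289/726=-0.40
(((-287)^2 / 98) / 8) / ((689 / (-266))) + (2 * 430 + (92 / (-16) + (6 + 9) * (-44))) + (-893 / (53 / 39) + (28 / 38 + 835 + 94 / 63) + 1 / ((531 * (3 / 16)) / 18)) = 130011804995 / 389273976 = 333.99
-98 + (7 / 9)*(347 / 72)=-61075 / 648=-94.25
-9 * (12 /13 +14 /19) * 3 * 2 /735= -1476 /12103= -0.12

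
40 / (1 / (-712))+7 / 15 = -427193 / 15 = -28479.53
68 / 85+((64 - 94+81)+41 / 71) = 18594 / 355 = 52.38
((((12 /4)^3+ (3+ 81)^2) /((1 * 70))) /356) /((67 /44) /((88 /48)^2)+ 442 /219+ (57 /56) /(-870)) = 119747762046 /1040685176341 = 0.12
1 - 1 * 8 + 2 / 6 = -20 / 3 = -6.67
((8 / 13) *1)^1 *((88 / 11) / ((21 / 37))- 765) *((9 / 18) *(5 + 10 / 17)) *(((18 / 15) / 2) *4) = -368752 / 119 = -3098.76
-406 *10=-4060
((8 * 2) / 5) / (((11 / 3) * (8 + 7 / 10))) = 32 / 319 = 0.10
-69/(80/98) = -84.52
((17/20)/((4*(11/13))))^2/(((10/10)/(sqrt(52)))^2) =634933/193600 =3.28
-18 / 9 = -2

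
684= 684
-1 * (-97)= 97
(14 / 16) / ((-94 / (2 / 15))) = -7 / 5640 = -0.00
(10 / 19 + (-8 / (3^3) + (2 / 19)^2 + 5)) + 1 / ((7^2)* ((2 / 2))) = 2512912 / 477603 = 5.26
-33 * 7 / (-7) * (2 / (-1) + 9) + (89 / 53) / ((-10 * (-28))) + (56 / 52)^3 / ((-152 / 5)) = 143074938247 / 619466120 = 230.96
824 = 824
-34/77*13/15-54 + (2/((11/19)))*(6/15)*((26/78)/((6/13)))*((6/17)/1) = -54.03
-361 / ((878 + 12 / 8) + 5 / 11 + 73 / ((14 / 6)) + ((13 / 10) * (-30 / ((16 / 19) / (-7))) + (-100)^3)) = 444752 / 1230477953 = 0.00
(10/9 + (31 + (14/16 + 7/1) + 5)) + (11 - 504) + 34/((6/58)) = -8593/72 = -119.35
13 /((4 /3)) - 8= 7 /4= 1.75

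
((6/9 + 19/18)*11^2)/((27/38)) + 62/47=3364709/11421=294.61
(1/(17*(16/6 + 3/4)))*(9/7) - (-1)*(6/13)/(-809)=1106562/51312443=0.02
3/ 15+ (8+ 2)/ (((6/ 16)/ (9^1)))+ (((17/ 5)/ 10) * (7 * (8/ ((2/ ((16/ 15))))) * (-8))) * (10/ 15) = 209297/ 1125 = 186.04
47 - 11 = 36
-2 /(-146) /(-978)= -1 /71394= -0.00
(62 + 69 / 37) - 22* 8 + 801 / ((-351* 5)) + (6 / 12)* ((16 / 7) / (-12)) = -112.69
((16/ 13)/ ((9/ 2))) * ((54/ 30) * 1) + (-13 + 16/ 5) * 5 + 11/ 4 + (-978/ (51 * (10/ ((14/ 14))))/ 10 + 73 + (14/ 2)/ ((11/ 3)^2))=73728157/ 2674100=27.57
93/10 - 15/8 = 297/40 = 7.42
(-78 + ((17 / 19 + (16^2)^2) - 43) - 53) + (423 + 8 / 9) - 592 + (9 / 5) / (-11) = 613155401 / 9405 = 65194.62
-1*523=-523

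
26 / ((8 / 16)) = 52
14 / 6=7 / 3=2.33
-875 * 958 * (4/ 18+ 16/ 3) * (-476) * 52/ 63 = 148202600000/ 81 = 1829661728.40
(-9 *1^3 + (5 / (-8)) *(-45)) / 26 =153 / 208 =0.74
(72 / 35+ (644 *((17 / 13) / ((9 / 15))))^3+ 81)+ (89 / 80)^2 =7348393535807886833 / 2657491200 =2765161945.15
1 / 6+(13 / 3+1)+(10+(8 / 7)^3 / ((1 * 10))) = 53677 / 3430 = 15.65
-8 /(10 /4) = -16 /5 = -3.20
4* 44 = 176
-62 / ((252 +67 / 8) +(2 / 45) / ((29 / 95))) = -129456 / 543967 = -0.24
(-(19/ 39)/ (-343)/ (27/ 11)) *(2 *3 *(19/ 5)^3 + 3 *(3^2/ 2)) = 459173/ 2315250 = 0.20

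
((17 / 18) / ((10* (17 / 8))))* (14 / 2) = 14 / 45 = 0.31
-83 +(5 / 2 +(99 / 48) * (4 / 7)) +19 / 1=-1689 / 28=-60.32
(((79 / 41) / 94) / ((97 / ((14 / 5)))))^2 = 0.00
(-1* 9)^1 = -9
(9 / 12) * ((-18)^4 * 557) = 43853724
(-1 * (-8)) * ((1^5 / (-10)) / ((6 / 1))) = -2 / 15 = -0.13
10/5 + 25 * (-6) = -148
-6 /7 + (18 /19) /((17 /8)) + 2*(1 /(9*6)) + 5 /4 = 213839 /244188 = 0.88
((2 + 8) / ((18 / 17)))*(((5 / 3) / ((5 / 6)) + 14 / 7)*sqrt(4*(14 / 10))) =136*sqrt(35) / 9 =89.40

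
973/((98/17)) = 168.79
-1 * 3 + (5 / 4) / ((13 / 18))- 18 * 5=-2373 / 26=-91.27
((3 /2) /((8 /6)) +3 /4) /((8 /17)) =255 /64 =3.98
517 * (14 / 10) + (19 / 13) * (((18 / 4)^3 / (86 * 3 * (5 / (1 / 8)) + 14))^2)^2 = 2197686357464064963091327 / 3036317155895598448640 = 723.80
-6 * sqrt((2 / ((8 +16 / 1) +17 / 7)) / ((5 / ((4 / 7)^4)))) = -96 * sqrt(518) / 9065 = -0.24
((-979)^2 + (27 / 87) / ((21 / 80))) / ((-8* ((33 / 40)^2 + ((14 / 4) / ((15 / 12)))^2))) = -38912752600 / 2767499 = -14060.62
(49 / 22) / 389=49 / 8558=0.01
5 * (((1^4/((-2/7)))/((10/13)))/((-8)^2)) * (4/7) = -13/64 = -0.20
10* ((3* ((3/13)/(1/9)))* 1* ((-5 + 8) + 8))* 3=26730/13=2056.15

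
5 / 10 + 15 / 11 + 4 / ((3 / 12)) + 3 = 459 / 22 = 20.86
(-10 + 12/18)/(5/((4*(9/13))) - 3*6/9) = 48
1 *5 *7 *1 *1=35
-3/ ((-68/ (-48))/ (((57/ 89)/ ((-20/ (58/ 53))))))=29754/ 400945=0.07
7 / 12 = 0.58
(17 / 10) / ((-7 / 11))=-187 / 70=-2.67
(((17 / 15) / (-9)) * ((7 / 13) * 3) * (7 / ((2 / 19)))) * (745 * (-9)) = 2358223 / 26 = 90700.88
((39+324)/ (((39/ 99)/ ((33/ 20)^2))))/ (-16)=-13045131/ 83200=-156.79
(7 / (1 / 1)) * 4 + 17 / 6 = 185 / 6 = 30.83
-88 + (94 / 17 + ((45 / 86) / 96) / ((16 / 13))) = -61729549 / 748544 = -82.47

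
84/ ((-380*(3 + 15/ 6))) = -42/ 1045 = -0.04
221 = 221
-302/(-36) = 151/18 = 8.39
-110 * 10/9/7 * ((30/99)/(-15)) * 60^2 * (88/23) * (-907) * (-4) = 17626721.88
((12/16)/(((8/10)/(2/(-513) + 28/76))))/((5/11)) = 2057/2736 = 0.75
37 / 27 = 1.37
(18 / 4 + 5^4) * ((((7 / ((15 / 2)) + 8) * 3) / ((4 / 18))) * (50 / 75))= 253059 / 5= 50611.80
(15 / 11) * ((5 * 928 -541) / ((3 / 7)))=143465 / 11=13042.27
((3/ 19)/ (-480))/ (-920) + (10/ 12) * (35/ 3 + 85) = 2027680009/ 25171200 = 80.56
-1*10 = -10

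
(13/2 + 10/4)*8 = 72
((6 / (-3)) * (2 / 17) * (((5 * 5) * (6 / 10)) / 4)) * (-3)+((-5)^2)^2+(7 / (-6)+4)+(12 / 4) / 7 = 450469 / 714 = 630.91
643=643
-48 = -48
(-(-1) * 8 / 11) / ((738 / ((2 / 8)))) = 1 / 4059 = 0.00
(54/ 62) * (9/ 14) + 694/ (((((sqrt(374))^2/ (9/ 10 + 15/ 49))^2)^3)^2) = 0.56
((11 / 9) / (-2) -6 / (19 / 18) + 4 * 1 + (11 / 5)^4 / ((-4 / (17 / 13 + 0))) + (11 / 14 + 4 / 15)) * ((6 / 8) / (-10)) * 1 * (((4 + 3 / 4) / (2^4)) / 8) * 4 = 346283209 / 3494400000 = 0.10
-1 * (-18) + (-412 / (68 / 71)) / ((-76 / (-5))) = -13309 / 1292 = -10.30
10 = 10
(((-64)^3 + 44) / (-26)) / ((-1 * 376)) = -65525 / 2444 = -26.81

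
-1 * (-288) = 288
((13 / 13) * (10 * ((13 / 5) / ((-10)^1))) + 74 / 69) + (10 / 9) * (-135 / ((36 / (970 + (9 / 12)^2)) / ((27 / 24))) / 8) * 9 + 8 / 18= -10851243433 / 2119680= -5119.28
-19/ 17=-1.12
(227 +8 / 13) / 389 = 2959 / 5057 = 0.59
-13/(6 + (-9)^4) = -13/6567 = -0.00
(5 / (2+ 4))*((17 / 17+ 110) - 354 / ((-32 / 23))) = 9745 / 32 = 304.53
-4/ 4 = -1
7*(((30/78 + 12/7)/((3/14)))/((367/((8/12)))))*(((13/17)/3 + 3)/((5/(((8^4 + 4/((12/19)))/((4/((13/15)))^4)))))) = 3000487053109/4093407900000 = 0.73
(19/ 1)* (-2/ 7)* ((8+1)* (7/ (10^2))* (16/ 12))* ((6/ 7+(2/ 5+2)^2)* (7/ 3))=-44004/ 625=-70.41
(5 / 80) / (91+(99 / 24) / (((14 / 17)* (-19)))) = 133 / 193087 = 0.00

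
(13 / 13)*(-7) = -7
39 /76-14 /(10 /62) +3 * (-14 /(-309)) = -3371947 /39140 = -86.15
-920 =-920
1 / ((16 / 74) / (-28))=-259 / 2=-129.50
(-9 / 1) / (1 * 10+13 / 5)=-5 / 7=-0.71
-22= -22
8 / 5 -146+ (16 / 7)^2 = -34098 / 245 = -139.18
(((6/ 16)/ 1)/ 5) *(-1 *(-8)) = 0.60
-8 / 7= -1.14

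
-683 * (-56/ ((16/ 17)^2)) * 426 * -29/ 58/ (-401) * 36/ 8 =103208.24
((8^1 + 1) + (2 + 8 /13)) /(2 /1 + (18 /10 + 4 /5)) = 755 /299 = 2.53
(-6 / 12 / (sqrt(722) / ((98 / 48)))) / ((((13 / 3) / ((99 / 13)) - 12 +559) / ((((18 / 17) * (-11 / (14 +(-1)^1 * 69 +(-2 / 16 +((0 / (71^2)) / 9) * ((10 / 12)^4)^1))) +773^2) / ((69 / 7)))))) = -4.21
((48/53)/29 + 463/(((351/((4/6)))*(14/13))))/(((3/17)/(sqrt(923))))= 12560399*sqrt(923)/2614437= 145.96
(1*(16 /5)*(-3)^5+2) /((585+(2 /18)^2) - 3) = -314118 /235715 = -1.33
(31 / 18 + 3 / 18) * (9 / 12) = 17 / 12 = 1.42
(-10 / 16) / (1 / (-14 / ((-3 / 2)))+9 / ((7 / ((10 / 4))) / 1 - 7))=35 / 114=0.31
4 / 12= 0.33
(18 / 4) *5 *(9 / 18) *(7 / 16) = 315 / 64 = 4.92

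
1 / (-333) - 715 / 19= -238114 / 6327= -37.63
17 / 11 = 1.55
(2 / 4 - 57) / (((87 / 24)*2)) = -226 / 29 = -7.79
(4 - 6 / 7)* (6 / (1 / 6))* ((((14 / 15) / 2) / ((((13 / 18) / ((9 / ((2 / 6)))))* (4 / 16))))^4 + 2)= 335287530221581872 / 124954375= 2683279638.84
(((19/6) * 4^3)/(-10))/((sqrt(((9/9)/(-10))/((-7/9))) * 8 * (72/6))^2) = -0.02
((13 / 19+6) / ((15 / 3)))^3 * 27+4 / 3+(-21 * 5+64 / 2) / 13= 2013765674 / 33437625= 60.22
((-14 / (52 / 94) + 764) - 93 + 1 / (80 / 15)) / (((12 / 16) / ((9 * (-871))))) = -27002943 / 4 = -6750735.75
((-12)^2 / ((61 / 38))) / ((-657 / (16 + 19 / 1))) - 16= -92528 / 4453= -20.78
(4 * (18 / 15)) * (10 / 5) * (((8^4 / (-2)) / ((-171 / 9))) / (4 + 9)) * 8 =786432 / 1235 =636.79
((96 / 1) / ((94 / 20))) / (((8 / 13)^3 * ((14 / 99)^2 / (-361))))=-116600095755 / 73696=-1582176.72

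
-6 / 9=-2 / 3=-0.67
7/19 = 0.37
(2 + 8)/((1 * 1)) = 10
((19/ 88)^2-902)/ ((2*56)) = -6984727/ 867328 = -8.05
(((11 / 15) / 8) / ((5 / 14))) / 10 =77 / 3000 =0.03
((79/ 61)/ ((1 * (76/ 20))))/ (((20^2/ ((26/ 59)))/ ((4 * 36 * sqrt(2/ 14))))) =18486 * sqrt(7)/ 2393335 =0.02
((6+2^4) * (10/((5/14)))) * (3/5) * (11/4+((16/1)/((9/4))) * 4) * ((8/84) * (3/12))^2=12353/1890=6.54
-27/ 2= -13.50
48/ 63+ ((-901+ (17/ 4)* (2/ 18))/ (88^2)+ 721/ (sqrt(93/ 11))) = 248.61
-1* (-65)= 65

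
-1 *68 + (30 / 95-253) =-6093 / 19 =-320.68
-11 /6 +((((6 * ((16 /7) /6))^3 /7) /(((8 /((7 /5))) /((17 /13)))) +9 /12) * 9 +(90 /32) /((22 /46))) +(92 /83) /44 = 1273384139 /88823280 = 14.34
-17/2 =-8.50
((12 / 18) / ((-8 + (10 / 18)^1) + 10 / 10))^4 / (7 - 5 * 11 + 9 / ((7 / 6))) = -189 / 66484414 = -0.00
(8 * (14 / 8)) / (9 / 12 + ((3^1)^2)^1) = 56 / 39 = 1.44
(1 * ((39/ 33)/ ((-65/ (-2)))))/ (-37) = -2/ 2035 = -0.00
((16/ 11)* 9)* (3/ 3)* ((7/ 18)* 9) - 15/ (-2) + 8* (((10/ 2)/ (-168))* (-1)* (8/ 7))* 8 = 179471/ 3234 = 55.50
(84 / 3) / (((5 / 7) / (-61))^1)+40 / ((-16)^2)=-382567 / 160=-2391.04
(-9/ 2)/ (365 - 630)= 9/ 530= 0.02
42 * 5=210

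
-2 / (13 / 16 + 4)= -32 / 77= -0.42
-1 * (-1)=1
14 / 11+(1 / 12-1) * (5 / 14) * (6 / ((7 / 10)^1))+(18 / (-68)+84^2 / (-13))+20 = -62485936 / 119119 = -524.57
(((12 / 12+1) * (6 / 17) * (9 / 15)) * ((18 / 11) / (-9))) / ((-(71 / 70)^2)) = 70560 / 942667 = 0.07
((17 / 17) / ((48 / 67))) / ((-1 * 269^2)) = -67 / 3473328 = -0.00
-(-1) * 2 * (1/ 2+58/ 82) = 99/ 41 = 2.41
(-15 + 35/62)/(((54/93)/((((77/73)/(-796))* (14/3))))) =482405/3137832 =0.15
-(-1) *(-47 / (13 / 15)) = -705 / 13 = -54.23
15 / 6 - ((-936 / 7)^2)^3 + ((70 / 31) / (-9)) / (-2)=-375222861715588910903 / 65648142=-5715666129828.76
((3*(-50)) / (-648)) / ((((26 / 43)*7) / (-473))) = -508475 / 19656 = -25.87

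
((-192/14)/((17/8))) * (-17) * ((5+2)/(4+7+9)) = 192/5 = 38.40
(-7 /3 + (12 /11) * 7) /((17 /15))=875 /187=4.68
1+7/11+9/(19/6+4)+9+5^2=17450/473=36.89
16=16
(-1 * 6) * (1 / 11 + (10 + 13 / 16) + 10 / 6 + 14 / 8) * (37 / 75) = -279757 / 6600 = -42.39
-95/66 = -1.44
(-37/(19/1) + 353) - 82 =5112/19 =269.05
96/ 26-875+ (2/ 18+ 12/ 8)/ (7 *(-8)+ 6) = -10194677/ 11700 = -871.34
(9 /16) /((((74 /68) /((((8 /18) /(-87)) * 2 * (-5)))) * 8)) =85 /25752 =0.00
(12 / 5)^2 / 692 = 36 / 4325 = 0.01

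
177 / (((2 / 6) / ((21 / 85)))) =11151 / 85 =131.19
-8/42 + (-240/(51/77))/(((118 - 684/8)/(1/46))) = -46204/106743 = -0.43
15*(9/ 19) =7.11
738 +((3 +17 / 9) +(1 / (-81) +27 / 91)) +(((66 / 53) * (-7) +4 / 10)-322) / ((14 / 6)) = 1175131544 / 1953315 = 601.61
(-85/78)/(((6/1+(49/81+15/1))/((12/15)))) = -459/11375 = -0.04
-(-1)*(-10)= -10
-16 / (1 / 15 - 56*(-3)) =-0.10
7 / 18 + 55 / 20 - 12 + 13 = 4.14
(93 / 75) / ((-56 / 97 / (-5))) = 3007 / 280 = 10.74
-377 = -377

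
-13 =-13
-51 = -51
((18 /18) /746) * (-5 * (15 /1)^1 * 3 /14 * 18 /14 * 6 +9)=-2817 /18277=-0.15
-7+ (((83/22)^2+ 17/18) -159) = -656981/4356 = -150.82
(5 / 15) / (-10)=-1 / 30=-0.03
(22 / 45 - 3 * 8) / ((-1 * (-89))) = -1058 / 4005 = -0.26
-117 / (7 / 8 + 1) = -62.40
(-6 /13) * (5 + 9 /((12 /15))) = -15 /2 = -7.50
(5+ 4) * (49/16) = 441/16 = 27.56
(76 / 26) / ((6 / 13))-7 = -2 / 3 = -0.67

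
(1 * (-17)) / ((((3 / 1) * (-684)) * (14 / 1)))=17 / 28728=0.00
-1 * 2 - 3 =-5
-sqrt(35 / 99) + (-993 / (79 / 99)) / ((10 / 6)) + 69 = -267666 / 395 -sqrt(385) / 33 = -678.23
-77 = -77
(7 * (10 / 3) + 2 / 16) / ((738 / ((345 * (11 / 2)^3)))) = 86175595 / 47232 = 1824.52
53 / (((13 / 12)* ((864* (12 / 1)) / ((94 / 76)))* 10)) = 2491 / 4268160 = 0.00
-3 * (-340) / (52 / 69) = 17595 / 13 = 1353.46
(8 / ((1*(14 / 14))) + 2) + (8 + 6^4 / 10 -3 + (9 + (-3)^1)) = 753 / 5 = 150.60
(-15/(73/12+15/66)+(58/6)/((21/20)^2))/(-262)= -71870/2946321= -0.02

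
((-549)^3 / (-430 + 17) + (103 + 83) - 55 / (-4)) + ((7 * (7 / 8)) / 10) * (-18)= 6621883697 / 16520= 400840.42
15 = 15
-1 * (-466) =466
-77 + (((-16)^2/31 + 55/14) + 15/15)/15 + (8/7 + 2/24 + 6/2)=-71.89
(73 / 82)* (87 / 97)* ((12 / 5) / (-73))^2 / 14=3132 / 50806175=0.00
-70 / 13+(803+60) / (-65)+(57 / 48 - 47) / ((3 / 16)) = -51284 / 195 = -262.99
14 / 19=0.74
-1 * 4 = -4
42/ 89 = 0.47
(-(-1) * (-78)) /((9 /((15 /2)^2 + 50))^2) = -2348125 /216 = -10870.95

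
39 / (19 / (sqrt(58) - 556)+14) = 247 * sqrt(58) / 20094619+56114864 / 20094619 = 2.79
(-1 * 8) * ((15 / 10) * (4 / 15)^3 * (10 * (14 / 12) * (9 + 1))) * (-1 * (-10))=-7168 / 27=-265.48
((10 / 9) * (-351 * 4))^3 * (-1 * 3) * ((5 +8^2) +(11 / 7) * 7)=911139840000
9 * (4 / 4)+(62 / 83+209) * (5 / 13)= 96756 / 1079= 89.67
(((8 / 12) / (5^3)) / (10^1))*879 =293 / 625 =0.47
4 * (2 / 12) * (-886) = -1772 / 3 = -590.67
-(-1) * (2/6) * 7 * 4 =28/3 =9.33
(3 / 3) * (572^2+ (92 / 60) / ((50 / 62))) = 122694713 / 375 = 327185.90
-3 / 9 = -1 / 3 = -0.33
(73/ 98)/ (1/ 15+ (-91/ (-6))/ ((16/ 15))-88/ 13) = 227760/ 2298149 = 0.10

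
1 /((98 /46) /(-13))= -299 /49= -6.10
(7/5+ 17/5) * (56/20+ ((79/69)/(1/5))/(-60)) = 22394/1725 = 12.98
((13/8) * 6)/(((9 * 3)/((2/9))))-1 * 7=-1121/162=-6.92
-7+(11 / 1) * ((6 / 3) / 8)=-17 / 4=-4.25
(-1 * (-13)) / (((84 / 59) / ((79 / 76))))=60593 / 6384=9.49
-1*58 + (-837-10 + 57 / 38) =-1807 / 2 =-903.50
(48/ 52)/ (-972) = -1/ 1053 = -0.00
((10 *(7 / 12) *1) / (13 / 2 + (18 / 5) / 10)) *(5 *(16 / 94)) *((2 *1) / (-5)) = -2000 / 6909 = -0.29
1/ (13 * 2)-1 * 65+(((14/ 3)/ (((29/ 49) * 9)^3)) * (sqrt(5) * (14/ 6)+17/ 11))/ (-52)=-495497253214/ 7627440249-5764801 * sqrt(5)/ 4160421954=-64.97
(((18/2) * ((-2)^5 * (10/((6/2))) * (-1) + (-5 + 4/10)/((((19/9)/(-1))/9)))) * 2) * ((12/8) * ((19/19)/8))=323901/760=426.19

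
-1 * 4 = -4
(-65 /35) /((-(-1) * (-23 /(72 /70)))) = 468 /5635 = 0.08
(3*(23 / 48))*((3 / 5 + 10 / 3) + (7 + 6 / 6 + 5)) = 2921 / 120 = 24.34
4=4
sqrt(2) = 1.41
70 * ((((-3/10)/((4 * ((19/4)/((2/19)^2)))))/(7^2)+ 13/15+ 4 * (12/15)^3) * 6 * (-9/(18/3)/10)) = -1102041039/6001625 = -183.62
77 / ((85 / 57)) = 4389 / 85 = 51.64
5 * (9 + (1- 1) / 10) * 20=900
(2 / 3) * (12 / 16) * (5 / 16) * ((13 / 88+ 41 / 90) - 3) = -9491 / 25344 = -0.37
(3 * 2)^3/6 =36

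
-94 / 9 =-10.44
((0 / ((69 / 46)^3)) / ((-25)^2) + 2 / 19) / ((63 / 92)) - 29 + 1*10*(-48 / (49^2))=-11925527 / 410571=-29.05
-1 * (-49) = 49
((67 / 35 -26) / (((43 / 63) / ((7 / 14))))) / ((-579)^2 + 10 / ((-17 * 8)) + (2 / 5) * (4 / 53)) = -13671774 / 259764807677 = -0.00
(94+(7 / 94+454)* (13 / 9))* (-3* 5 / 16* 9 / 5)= -1903209 / 1504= -1265.43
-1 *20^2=-400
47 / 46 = 1.02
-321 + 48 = -273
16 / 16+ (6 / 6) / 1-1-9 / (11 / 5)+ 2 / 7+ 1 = -139 / 77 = -1.81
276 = 276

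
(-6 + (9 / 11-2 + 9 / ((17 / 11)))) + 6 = 868 / 187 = 4.64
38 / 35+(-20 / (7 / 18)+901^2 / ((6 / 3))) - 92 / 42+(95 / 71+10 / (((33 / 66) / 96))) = 868548619 / 2130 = 407769.30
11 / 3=3.67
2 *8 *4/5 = 64/5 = 12.80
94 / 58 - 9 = -214 / 29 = -7.38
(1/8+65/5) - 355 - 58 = -3199/8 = -399.88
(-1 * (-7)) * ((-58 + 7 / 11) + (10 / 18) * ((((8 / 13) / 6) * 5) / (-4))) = -402.04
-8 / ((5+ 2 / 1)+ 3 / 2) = -16 / 17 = -0.94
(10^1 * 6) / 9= 20 / 3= 6.67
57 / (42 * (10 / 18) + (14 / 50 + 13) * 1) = 4275 / 2746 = 1.56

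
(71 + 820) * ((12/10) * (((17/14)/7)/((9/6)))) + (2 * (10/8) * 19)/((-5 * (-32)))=1943471/15680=123.95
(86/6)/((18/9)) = 43/6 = 7.17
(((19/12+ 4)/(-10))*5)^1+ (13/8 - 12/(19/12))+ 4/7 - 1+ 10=659/798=0.83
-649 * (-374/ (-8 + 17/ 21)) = -5097246/ 151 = -33756.60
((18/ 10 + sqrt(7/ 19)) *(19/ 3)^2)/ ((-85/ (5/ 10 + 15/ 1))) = -11191/ 850 - 589 *sqrt(133)/ 1530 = -17.61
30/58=15/29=0.52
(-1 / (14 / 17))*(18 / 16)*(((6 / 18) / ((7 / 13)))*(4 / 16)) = -663 / 3136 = -0.21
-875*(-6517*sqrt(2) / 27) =5702375*sqrt(2) / 27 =298680.59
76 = 76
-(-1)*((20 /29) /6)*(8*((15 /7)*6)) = 2400 /203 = 11.82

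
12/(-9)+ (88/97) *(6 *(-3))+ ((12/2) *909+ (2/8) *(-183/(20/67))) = 122989969/23280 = 5283.07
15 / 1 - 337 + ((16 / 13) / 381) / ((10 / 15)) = -531614 / 1651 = -322.00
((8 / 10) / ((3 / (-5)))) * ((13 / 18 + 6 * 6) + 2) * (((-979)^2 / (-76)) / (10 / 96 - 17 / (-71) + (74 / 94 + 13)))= 17833819032392 / 387044991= 46076.86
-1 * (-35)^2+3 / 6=-2449 / 2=-1224.50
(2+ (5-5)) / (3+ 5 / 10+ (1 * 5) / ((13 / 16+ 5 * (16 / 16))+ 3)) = 564 / 1147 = 0.49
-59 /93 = -0.63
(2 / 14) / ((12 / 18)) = 3 / 14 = 0.21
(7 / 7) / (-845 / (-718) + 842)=718 / 605401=0.00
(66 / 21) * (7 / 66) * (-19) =-19 / 3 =-6.33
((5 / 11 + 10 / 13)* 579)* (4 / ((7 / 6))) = 347400 / 143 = 2429.37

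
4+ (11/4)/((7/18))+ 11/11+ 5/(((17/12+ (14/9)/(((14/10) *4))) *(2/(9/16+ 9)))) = 26.18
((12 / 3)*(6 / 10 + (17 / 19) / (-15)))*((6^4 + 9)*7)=375144 / 19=19744.42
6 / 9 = 2 / 3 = 0.67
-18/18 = -1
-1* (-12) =12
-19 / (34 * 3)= -19 / 102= -0.19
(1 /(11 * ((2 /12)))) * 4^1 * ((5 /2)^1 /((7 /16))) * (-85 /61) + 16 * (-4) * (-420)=26862.63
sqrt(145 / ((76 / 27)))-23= -23 + 3*sqrt(8265) / 38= -15.82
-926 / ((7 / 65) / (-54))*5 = 16251300 / 7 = 2321614.29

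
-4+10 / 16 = -27 / 8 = -3.38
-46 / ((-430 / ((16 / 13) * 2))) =736 / 2795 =0.26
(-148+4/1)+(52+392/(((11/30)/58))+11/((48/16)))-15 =2042830/33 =61903.94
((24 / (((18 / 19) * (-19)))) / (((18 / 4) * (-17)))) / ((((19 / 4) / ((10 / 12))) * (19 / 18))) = 160 / 55233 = 0.00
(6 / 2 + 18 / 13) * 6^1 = 342 / 13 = 26.31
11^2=121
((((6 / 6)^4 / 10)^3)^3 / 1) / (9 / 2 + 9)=0.00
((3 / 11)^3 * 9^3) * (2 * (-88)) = -2602.71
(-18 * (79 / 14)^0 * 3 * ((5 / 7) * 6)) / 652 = -405 / 1141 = -0.35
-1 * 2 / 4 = -1 / 2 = -0.50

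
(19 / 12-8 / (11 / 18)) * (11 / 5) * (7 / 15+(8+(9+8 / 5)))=-217217 / 450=-482.70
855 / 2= 427.50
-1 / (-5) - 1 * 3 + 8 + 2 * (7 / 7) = 36 / 5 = 7.20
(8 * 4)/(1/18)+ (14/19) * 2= 10972/19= 577.47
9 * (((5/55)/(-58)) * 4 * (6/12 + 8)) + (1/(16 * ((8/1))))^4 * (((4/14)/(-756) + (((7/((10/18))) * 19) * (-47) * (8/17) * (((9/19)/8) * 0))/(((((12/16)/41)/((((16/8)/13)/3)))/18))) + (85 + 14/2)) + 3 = 571065371781593/226579389087744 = 2.52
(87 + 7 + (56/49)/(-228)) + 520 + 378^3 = 21550295632/399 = 54010765.99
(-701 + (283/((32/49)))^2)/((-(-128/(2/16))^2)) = -191575865/1073741824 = -0.18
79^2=6241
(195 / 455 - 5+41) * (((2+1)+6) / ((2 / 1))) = 2295 / 14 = 163.93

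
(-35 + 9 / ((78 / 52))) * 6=-174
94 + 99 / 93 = 2947 / 31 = 95.06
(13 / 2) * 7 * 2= 91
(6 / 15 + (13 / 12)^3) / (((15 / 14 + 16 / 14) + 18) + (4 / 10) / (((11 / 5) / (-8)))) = 1111957 / 12480480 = 0.09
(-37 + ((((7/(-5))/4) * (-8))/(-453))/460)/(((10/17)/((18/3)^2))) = -983033007/434125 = -2264.40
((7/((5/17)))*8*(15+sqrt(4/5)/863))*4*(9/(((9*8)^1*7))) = 204.01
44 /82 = 22 /41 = 0.54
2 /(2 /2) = 2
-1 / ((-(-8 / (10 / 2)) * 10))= -1 / 16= -0.06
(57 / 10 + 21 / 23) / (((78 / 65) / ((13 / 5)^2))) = 85683 / 2300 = 37.25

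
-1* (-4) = 4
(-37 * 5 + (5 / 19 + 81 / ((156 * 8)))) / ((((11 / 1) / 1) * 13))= -1459647 / 1130272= -1.29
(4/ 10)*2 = 4/ 5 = 0.80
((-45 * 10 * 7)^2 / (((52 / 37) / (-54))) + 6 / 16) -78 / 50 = -991257753081 / 2600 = -381252981.95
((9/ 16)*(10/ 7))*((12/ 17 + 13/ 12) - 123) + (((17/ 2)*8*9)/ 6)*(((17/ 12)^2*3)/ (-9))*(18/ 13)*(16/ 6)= -51882703/ 148512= -349.35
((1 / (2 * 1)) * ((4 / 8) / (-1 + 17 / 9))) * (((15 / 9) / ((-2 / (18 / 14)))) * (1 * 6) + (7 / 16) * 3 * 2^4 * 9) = 5751 / 112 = 51.35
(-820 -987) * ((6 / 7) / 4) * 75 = -406575 / 14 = -29041.07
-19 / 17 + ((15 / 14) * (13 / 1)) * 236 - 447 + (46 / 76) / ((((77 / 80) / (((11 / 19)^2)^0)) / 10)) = 2845.31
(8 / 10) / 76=1 / 95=0.01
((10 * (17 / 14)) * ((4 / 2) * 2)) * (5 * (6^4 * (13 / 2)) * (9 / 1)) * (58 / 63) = 830606400 / 49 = 16951151.02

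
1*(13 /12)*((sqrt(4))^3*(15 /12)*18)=195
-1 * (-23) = 23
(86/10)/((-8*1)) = -43/40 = -1.08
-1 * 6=-6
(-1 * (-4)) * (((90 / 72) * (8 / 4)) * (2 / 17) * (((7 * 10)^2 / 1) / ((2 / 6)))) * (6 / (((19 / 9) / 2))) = 31752000 / 323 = 98303.41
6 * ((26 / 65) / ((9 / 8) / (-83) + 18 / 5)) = 2656 / 3969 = 0.67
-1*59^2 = -3481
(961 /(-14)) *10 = -4805 /7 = -686.43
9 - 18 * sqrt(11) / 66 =9 - 3 * sqrt(11) / 11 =8.10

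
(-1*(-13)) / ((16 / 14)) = 91 / 8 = 11.38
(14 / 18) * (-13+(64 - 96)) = -35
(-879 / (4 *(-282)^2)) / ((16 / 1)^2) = -293 / 27144192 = -0.00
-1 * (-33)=33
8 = 8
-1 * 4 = -4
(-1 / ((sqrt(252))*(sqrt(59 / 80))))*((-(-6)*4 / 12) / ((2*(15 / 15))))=-2*sqrt(2065) / 1239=-0.07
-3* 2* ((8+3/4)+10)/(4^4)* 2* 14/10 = -315/256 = -1.23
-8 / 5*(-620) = 992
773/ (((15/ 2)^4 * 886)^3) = 395776/ 11279926955660888671875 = 0.00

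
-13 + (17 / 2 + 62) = 115 / 2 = 57.50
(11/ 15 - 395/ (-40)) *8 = 1273/ 15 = 84.87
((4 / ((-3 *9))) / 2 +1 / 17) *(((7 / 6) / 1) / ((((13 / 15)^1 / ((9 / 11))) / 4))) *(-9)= 1470 / 2431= 0.60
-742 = -742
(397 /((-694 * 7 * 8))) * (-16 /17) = 397 /41293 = 0.01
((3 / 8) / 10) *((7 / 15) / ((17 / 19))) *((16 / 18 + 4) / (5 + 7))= 1463 / 183600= 0.01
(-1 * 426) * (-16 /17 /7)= 57.28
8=8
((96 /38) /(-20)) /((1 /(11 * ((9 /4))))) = -297 /95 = -3.13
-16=-16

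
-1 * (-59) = 59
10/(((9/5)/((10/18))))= 250/81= 3.09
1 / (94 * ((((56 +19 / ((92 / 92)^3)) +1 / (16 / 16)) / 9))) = 9 / 7144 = 0.00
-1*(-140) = 140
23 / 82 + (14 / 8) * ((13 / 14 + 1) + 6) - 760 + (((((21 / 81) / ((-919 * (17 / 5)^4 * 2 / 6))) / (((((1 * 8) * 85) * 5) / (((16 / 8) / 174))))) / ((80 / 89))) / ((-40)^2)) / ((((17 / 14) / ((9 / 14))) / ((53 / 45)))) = -108775956119102142307379 / 145842671415466598400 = -745.84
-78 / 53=-1.47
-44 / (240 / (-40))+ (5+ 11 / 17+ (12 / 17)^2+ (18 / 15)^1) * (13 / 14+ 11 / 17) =1950677 / 103173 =18.91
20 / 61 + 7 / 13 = 687 / 793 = 0.87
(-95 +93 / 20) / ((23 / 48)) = -21684 / 115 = -188.56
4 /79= 0.05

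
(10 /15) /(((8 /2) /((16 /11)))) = 8 /33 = 0.24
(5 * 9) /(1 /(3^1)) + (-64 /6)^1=124.33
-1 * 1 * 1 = -1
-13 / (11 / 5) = -65 / 11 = -5.91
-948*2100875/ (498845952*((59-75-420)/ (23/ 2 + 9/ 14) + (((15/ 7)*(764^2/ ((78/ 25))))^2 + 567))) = -116823177550625/ 4702595267665014316584768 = -0.00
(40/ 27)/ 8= 5/ 27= 0.19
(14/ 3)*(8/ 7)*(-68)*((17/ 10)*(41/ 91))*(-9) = 1137504/ 455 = 2500.01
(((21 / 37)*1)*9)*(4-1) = 567 / 37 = 15.32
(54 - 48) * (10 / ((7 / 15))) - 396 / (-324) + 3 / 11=90136 / 693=130.07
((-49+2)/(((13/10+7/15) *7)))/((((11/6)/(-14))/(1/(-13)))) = -16920/7579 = -2.23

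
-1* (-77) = 77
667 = 667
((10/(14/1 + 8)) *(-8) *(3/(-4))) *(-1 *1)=-30/11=-2.73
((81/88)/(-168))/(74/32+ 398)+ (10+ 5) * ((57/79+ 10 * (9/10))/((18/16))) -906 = -40332012431/51948820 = -776.38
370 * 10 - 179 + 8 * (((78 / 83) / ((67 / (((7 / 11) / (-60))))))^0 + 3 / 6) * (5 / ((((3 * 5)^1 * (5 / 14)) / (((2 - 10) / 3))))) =52367 / 15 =3491.13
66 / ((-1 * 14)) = -4.71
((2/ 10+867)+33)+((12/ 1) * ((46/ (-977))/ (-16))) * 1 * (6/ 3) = 4397822/ 4885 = 900.27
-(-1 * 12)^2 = -144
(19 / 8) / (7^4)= 19 / 19208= 0.00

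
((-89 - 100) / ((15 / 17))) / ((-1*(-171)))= -119 / 95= -1.25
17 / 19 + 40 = 777 / 19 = 40.89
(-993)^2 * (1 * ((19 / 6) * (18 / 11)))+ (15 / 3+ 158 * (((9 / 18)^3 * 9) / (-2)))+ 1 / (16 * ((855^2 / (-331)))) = 657382949450509 / 128660400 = 5109442.76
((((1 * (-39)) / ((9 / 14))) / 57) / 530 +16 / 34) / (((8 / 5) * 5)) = 360973 / 6162840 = 0.06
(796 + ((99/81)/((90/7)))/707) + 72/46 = 797.57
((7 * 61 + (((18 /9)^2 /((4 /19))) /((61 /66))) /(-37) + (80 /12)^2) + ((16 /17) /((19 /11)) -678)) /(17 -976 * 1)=1355301739 /6292093941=0.22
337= 337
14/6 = 7/3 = 2.33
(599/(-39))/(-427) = 599/16653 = 0.04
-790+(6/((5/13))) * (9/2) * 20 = 614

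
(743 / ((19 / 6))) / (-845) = -4458 / 16055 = -0.28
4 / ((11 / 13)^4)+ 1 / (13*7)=10410845 / 1332331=7.81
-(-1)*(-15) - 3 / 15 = -76 / 5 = -15.20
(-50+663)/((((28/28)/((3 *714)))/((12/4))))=3939138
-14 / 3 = -4.67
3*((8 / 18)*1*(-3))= -4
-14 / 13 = -1.08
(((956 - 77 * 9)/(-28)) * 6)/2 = -789/28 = -28.18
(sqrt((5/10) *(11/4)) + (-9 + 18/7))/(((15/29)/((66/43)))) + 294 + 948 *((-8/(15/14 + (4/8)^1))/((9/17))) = -87819616/9933 + 319 *sqrt(22)/430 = -8837.72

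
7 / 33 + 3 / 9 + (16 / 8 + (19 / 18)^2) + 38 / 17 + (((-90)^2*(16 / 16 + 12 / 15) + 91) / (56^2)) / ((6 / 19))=1967435285 / 95001984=20.71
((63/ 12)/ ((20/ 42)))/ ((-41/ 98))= -21609/ 820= -26.35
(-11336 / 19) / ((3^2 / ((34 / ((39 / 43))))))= -1274864 / 513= -2485.12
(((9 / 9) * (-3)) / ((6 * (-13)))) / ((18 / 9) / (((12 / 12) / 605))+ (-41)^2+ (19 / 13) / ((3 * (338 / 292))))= 507 / 38114710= 0.00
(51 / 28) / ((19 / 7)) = 51 / 76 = 0.67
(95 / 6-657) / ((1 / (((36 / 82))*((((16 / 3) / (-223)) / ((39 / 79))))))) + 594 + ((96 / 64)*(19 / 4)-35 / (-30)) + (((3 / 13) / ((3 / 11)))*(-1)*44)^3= -24582244791707 / 482092104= -50990.76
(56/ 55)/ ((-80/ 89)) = -623/ 550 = -1.13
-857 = -857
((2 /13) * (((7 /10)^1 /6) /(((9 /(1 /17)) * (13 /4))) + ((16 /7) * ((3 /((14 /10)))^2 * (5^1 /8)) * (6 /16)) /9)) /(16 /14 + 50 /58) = 324734141 /15469984530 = 0.02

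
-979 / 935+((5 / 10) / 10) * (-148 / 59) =-1176 / 1003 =-1.17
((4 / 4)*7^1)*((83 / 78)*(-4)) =-1162 / 39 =-29.79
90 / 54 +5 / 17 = 1.96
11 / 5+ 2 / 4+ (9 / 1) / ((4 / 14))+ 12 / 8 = 35.70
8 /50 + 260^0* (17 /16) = 489 /400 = 1.22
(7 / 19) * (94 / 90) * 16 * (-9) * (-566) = 2979424 / 95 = 31362.36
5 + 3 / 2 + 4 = 10.50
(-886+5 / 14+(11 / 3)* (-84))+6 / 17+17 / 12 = -1701995 / 1428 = -1191.87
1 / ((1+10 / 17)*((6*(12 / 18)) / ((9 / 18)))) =17 / 216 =0.08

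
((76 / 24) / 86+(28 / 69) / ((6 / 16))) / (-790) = -0.00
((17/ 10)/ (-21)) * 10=-0.81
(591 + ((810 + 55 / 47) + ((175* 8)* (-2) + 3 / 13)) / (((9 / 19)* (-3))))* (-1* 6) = -65670746 / 5499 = -11942.31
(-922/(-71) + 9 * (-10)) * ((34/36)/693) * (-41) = 1905598/442827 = 4.30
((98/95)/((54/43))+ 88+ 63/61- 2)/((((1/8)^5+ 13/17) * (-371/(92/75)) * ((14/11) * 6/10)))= -3874621208133632/7789548513132225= -0.50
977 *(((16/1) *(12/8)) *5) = 117240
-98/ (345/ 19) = -1862/ 345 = -5.40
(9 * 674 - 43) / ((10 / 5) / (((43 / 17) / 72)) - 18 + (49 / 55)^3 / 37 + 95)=1594303910375 / 35456743032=44.96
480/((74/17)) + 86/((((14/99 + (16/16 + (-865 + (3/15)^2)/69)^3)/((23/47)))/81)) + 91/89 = 5479456043570369663/50237122792860307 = 109.07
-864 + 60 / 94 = -40578 / 47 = -863.36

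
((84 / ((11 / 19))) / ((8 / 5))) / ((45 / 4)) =266 / 33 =8.06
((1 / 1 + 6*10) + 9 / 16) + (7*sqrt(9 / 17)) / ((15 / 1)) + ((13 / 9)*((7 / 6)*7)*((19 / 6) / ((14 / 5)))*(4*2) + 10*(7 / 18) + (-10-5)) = 7*sqrt(17) / 85 + 203705 / 1296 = 157.52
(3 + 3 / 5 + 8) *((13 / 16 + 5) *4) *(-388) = -523218 / 5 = -104643.60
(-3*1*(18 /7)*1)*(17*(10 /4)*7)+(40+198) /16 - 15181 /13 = -358581 /104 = -3447.89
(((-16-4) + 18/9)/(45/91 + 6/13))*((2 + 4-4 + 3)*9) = -24570/29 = -847.24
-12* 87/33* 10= -3480/11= -316.36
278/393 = 0.71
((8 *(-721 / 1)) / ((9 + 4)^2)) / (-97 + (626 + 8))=-5768 / 90753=-0.06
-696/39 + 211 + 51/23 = 58416/299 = 195.37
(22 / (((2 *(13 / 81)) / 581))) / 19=517671 / 247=2095.83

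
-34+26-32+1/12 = -479/12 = -39.92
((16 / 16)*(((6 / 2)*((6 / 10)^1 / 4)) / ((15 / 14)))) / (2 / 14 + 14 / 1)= 49 / 1650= 0.03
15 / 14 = 1.07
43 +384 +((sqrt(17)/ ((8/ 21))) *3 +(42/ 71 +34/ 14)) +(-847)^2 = 63 *sqrt(17)/ 8 +356765993/ 497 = 717871.49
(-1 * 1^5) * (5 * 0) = 0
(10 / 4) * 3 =15 / 2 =7.50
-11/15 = -0.73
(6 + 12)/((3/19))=114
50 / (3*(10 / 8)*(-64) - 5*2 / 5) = -25 / 121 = -0.21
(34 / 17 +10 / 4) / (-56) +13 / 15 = 1321 / 1680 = 0.79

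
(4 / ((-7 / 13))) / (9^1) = -52 / 63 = -0.83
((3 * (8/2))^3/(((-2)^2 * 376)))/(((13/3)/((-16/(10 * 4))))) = -324/3055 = -0.11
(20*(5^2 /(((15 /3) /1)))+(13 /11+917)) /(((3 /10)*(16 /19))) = 133000 /33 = 4030.30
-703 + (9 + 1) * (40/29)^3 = -16505467/24389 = -676.76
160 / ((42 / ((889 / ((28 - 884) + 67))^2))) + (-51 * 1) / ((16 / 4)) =-59116753 / 7470252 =-7.91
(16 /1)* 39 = 624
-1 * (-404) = 404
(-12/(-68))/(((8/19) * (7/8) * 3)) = 19/119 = 0.16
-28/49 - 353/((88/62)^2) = -2382375/13552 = -175.80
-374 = -374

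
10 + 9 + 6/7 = 139/7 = 19.86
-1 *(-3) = 3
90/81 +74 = 676/9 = 75.11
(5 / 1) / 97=5 / 97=0.05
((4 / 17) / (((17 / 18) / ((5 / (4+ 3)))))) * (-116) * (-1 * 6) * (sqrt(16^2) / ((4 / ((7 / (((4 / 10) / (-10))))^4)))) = 134284500000000 / 289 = 464652249134.95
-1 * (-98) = 98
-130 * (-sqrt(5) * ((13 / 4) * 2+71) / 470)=2015 * sqrt(5) / 94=47.93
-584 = -584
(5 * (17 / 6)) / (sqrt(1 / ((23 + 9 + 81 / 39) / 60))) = 17 * sqrt(86385) / 468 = 10.68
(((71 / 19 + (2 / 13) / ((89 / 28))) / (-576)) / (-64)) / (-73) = -27737 / 19719278592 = -0.00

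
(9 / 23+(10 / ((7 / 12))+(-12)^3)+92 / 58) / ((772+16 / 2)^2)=-7978759 / 2840619600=-0.00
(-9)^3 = -729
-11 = -11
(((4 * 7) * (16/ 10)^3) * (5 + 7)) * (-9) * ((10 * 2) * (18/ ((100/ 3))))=-83607552/ 625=-133772.08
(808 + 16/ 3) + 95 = 2725/ 3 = 908.33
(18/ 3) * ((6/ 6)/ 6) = 1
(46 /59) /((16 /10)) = 115 /236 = 0.49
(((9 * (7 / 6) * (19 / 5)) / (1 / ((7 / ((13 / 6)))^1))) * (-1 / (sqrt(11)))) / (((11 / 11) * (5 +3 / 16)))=-134064 * sqrt(11) / 59345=-7.49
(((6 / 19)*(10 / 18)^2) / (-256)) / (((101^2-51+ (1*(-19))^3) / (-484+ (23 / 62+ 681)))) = -101975 / 4466071296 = -0.00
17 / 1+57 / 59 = 1060 / 59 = 17.97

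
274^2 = 75076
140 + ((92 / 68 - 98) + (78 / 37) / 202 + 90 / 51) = 2866942 / 63529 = 45.13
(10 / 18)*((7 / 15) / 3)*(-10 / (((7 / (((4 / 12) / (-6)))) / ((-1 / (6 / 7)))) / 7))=-245 / 4374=-0.06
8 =8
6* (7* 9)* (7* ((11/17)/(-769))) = -29106/13073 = -2.23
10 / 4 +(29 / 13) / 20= 679 / 260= 2.61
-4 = -4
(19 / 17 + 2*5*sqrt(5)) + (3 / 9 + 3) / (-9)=343 / 459 + 10*sqrt(5)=23.11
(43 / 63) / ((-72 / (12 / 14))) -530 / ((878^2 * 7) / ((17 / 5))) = -8627581 / 1019879532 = -0.01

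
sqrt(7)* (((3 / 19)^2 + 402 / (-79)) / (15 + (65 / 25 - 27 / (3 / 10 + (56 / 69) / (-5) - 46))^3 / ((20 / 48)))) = -7627185781827870625* sqrt(7) / 139802063172205939743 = -0.14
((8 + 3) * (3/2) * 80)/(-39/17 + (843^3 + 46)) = 11220/5092155781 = 0.00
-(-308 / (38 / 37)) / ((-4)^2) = 2849 / 152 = 18.74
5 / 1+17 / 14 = 87 / 14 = 6.21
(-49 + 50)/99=0.01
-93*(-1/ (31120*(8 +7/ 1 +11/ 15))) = 279/ 1468864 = 0.00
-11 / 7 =-1.57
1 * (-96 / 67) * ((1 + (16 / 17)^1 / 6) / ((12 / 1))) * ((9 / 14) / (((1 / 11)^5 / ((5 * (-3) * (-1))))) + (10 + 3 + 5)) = -1710381444 / 7973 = -214521.69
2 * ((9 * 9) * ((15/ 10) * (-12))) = -2916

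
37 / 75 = 0.49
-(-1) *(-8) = -8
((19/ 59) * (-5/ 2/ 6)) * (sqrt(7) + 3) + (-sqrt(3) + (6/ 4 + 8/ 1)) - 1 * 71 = -14609/ 236 - sqrt(3) - 95 * sqrt(7)/ 708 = -63.99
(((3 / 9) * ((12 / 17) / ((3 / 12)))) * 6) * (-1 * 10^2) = -9600 / 17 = -564.71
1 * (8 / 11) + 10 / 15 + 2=112 / 33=3.39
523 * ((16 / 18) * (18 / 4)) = 2092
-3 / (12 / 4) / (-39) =1 / 39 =0.03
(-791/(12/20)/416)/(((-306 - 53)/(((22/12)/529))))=43505/1422053568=0.00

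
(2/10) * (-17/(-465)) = 17/2325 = 0.01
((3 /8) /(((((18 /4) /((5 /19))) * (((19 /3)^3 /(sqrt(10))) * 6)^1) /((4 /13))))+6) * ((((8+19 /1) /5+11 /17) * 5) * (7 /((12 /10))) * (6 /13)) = 134925 * sqrt(10) /374412233+107940 /221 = 488.42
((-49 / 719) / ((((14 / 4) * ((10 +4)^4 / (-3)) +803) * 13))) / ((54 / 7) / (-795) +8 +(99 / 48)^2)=0.00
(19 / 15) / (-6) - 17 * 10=-15319 / 90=-170.21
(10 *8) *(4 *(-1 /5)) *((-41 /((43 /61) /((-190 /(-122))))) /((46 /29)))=3614560 /989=3654.76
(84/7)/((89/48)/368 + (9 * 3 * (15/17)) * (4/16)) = 3603456/1789993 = 2.01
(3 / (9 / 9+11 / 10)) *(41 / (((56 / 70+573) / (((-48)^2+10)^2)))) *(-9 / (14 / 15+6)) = -709500.02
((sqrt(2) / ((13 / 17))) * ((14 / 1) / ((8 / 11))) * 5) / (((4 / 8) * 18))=6545 * sqrt(2) / 468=19.78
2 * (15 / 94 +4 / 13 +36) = 44563 / 611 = 72.93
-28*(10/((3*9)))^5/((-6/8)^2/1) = -44800000/129140163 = -0.35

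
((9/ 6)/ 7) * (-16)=-24/ 7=-3.43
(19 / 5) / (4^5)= 19 / 5120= 0.00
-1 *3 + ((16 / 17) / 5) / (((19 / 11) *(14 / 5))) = -2.96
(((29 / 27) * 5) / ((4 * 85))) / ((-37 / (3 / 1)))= -29 / 22644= -0.00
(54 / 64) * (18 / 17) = 243 / 272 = 0.89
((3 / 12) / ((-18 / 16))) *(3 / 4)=-1 / 6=-0.17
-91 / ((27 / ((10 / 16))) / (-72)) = 455 / 3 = 151.67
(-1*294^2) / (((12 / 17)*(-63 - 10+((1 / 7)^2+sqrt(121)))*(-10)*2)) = -6000099 / 60740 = -98.78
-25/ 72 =-0.35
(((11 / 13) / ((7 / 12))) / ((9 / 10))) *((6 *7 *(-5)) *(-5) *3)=66000 / 13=5076.92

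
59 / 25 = 2.36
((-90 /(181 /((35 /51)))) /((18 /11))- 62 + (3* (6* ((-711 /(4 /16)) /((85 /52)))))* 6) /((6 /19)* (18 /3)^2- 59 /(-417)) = -22912299497587 /1403004305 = -16330.88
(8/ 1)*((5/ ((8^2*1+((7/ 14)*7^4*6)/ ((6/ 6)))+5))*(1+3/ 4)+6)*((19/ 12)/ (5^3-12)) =3316697/ 4930416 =0.67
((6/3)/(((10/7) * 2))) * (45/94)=0.34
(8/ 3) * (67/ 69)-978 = -201910/ 207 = -975.41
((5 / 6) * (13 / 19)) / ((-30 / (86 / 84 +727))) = -397501 / 28728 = -13.84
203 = 203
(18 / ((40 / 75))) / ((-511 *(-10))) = 27 / 4088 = 0.01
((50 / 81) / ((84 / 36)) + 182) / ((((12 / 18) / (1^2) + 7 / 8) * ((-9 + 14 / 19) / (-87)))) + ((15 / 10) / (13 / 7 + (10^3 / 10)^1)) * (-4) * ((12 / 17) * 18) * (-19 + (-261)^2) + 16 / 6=-4324878238504 / 86978157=-49723.73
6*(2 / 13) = 12 / 13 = 0.92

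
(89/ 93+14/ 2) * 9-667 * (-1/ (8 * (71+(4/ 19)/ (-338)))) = 72.79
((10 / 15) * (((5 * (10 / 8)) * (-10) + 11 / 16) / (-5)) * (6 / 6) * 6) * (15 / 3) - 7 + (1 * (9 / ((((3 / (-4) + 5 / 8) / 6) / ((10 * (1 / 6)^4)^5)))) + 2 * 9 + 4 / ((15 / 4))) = 342919133188343 / 1322395269120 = 259.32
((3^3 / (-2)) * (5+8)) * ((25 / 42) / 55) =-585 / 308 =-1.90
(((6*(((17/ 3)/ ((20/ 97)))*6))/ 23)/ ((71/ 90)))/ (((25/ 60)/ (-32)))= -34193664/ 8165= -4187.83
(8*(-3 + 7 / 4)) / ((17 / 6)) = -60 / 17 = -3.53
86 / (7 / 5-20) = -430 / 93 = -4.62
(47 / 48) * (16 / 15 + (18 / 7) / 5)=3901 / 2520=1.55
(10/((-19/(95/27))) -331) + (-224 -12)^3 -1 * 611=-354920396/27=-13145199.85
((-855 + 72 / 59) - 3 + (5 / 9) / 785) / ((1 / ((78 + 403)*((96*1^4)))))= -1099405784672 / 27789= -39562624.95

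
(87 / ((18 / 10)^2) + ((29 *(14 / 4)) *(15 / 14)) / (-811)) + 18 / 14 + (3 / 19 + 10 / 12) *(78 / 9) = 426292319 / 11649204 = 36.59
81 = 81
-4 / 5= -0.80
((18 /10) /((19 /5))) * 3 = 27 /19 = 1.42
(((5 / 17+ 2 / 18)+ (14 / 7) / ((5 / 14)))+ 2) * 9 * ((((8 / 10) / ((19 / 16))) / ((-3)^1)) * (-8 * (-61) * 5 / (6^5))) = -5977024 / 1177335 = -5.08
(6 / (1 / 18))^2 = 11664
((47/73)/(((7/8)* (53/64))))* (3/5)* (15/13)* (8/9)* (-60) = -11550720/352079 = -32.81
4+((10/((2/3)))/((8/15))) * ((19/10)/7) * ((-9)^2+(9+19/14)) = 1099817/1568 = 701.41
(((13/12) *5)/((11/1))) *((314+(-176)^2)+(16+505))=2067715/132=15664.51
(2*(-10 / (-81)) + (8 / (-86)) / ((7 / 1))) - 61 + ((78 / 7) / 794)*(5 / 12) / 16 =-37642868965 / 619472448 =-60.77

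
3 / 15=1 / 5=0.20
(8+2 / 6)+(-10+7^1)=16 / 3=5.33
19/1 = 19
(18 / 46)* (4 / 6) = 6 / 23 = 0.26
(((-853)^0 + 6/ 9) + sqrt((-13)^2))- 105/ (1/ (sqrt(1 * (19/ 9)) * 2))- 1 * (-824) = 2516/ 3- 70 * sqrt(19) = 533.54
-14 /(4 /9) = -63 /2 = -31.50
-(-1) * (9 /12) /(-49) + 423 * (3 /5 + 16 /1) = 6881349 /980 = 7021.78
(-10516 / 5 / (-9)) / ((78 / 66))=197.74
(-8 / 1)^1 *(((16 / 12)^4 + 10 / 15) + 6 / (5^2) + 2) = -98288 / 2025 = -48.54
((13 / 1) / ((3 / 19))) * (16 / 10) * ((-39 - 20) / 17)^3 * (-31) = 12580696024 / 73695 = 170713.02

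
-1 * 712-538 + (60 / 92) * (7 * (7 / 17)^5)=-40819124015 / 32656711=-1249.95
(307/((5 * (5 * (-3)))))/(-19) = 307/1425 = 0.22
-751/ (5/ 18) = -13518/ 5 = -2703.60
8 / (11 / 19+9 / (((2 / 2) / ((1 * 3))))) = 38 / 131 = 0.29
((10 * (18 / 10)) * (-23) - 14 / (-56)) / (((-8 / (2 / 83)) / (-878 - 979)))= -3073335 / 1328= -2314.26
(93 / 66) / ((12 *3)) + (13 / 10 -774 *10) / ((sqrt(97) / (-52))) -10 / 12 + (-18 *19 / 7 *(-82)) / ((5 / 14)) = 44418551 / 3960 + 2012062 *sqrt(97) / 485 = 52075.59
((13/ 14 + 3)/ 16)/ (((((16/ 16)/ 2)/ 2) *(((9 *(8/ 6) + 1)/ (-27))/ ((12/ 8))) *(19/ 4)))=-4455/ 6916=-0.64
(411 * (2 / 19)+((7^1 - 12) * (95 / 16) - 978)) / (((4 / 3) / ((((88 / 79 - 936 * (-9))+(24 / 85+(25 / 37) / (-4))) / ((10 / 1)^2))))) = -1472930852536683 / 24169702400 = -60941.21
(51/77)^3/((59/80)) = 10612080/26935447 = 0.39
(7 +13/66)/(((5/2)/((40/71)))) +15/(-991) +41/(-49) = 87603662/113773737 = 0.77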